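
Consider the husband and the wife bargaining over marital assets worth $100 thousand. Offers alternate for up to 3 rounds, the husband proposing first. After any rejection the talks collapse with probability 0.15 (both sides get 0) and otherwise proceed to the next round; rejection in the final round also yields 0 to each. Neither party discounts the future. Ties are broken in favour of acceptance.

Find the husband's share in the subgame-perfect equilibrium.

87.25

By backward induction:
Round 3 (the husband proposes): the wife will accept anything ≥ 0, so the husband offers 0 and keeps 100.
Round 2 (the wife proposes): rejecting gives the husband an expected 0.85 × 100 = 85, so the wife offers 85, keeping 15.
Round 1 (the husband proposes): rejecting gives the wife an expected 0.85 × 15 = 12.75; the husband offers that and keeps 87.25.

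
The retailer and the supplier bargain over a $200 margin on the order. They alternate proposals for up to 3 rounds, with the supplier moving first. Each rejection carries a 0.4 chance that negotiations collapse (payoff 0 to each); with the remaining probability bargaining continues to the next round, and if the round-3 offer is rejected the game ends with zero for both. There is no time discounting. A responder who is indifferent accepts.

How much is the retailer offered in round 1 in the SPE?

48

By backward induction:
Round 3 (the supplier proposes): rejection yields 0 for the retailer; the supplier offers 0 and keeps 200.
Round 2 (the retailer proposes): rejecting gives the supplier an expected 0.6 × 200 = 120. The retailer offers 120 and keeps 200 − 120 = 80.
Round 1 (the supplier proposes): rejecting gives the retailer an expected 0.6 × 80 = 48, so the supplier offers 48, keeping 152.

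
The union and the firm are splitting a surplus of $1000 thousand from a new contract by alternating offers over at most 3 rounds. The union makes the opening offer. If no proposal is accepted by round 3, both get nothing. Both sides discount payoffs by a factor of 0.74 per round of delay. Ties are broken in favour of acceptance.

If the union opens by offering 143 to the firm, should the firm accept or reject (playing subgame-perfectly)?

Reject

Round 3 (the union proposes): rejection yields 0 for the firm; the union offers 0 and keeps 1000.
Round 2 (the firm proposes): the union can get 1000 next round, worth 0.74 × 1000 = 740 now, so the firm offers 740, keeping 260.
So by rejecting in round 1, the firm gets 260 next round, worth 0.74 × 260 = 192.4 now.
Offer 143 < 192.4, so the firm rejects.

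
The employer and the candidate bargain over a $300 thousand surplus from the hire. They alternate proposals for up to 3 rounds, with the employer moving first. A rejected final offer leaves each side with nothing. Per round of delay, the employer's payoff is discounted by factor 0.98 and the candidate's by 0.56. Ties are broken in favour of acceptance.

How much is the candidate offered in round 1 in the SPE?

Round 3 (the employer proposes): the candidate will accept anything ≥ 0, so the employer offers 0 and keeps 300.
Round 2 (the candidate proposes): the employer can get 300 next round, worth 0.98 × 300 = 294 now; the candidate offers that and keeps 6.
Round 1 (the employer proposes): the candidate can get 6 next round, worth 0.56 × 6 = 3.36 now. The employer offers 3.36 and keeps 300 − 3.36 = 296.64.

3.36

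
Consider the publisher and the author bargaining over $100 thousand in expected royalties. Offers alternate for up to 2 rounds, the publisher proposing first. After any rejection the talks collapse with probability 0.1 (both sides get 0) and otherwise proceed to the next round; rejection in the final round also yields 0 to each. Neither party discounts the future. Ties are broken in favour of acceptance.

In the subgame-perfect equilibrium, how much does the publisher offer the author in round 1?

Round 2 (the author proposes): rejection yields 0 for the publisher; the author offers 0 and keeps 100.
Round 1 (the publisher proposes): rejecting gives the author an expected 0.9 × 100 = 90; the publisher offers that and keeps 10.

90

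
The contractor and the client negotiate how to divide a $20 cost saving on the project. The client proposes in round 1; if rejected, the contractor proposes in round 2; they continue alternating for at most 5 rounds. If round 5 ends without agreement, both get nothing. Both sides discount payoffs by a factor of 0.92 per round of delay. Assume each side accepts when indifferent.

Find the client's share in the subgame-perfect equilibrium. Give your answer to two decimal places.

Round 5 (the client proposes): the contractor will accept anything ≥ 0, so the client offers 0 and keeps 20.
Round 4 (the contractor proposes): the client can get 20 next round, worth 0.92 × 20 = 18.4 now, so the contractor offers 18.4, keeping 1.6.
Round 3 (the client proposes): the contractor can get 1.6 next round, worth 0.92 × 1.6 = 1.472 now, so the client offers 1.472, keeping 18.528.
Round 2 (the contractor proposes): the client can get 18.528 next round, worth 0.92 × 18.528 = 17.04576 now, so the contractor offers 17.04576, keeping 2.95424.
Round 1 (the client proposes): the contractor can get 2.95424 next round, worth 0.92 × 2.95424 = 2.7179008 now. The client offers 2.7179008 and keeps 20 − 2.7179008 = 17.2820992.

17.28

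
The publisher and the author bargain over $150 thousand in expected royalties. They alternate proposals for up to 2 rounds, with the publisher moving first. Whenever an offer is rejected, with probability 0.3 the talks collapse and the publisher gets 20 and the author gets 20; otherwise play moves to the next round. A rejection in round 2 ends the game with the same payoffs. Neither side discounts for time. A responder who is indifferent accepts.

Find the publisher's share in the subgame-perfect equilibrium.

Round 2 (the author proposes): the publisher gets 20 if talks fail, so the author offers 20 and keeps 130.
Round 1 (the publisher proposes): rejecting gives the author an expected 0.7 × 130 + 0.3 × 20 = 97, so the publisher offers 97, keeping 53.

53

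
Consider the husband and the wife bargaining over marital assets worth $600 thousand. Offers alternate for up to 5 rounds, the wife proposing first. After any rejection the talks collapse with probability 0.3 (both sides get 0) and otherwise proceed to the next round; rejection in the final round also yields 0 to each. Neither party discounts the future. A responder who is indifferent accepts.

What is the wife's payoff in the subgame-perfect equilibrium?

By backward induction:
Round 5 (the wife proposes): rejection yields 0 for the husband; the wife offers 0 and keeps 600.
Round 4 (the husband proposes): rejecting gives the wife an expected 0.7 × 600 = 420, so the husband offers 420, keeping 180.
Round 3 (the wife proposes): rejecting gives the husband an expected 0.7 × 180 = 126, so the wife offers 126, keeping 474.
Round 2 (the husband proposes): rejecting gives the wife an expected 0.7 × 474 = 331.8; the husband offers that and keeps 268.2.
Round 1 (the wife proposes): rejecting gives the husband an expected 0.7 × 268.2 = 187.74; the wife offers that and keeps 412.26.

412.26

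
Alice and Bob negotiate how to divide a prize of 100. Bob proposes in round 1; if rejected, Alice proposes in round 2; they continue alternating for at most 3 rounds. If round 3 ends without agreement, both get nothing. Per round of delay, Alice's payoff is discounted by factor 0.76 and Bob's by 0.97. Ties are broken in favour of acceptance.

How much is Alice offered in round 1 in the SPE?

Solve by backward induction from round 3.
Round 3 (Bob proposes): Alice will accept anything ≥ 0, so Bob offers 0 and keeps 100.
Round 2 (Alice proposes): Bob can get 100 next round, worth 0.97 × 100 = 97 now; Alice offers that and keeps 3.
Round 1 (Bob proposes): Alice can get 3 next round, worth 0.76 × 3 = 2.28 now, so Bob offers 2.28, keeping 97.72.

2.28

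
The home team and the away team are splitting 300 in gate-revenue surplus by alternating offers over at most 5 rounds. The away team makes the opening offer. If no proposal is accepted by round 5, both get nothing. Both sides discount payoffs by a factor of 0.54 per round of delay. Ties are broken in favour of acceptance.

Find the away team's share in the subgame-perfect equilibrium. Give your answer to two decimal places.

Round 5 (the away team proposes): rejection yields 0 for the home team; the away team offers 0 and keeps 300.
Round 4 (the home team proposes): the away team can get 300 next round, worth 0.54 × 300 = 162 now; the home team offers that and keeps 138.
Round 3 (the away team proposes): the home team can get 138 next round, worth 0.54 × 138 = 74.52 now, so the away team offers 74.52, keeping 225.48.
Round 2 (the home team proposes): the away team can get 225.48 next round, worth 0.54 × 225.48 = 121.7592 now, so the home team offers 121.7592, keeping 178.2408.
Round 1 (the away team proposes): the home team can get 178.2408 next round, worth 0.54 × 178.2408 = 96.250032 now, so the away team offers 96.250032, keeping 203.749968.

203.75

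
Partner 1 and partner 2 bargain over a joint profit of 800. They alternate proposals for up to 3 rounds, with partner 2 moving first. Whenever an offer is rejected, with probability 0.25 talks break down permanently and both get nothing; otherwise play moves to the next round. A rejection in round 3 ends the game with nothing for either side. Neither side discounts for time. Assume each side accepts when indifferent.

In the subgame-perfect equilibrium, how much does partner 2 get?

650

Round 3 (partner 2 proposes): rejection yields 0 for partner 1; partner 2 offers 0 and keeps 800.
Round 2 (partner 1 proposes): rejecting gives partner 2 an expected 0.75 × 800 = 600, so partner 1 offers 600, keeping 200.
Round 1 (partner 2 proposes): rejecting gives partner 1 an expected 0.75 × 200 = 150, so partner 2 offers 150, keeping 650.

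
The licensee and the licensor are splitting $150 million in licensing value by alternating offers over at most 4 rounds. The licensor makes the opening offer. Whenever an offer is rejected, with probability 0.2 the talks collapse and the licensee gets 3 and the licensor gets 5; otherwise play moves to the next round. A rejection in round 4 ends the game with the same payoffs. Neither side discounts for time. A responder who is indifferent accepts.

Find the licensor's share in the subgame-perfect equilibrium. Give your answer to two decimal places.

51.58

Round 4 (the licensee proposes): the licensor gets 5 if talks fail, so the licensee offers 5 and keeps 145.
Round 3 (the licensor proposes): rejecting gives the licensee an expected 0.8 × 145 + 0.2 × 3 = 116.6, so the licensor offers 116.6, keeping 33.4.
Round 2 (the licensee proposes): rejecting gives the licensor an expected 0.8 × 33.4 + 0.2 × 5 = 27.72; the licensee offers that and keeps 122.28.
Round 1 (the licensor proposes): rejecting gives the licensee an expected 0.8 × 122.28 + 0.2 × 3 = 98.424; the licensor offers that and keeps 51.576.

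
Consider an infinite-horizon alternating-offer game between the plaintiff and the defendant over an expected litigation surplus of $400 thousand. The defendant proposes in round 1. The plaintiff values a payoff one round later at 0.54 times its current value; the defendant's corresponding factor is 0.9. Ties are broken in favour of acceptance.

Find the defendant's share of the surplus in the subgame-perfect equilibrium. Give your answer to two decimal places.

When the defendant proposes, the plaintiff accepts any offer worth at least 0.54 times what the plaintiff would get by proposing next round; and vice versa.
This gives x = 400 − 0.54y and y = 400 − 0.9x, where x and y are each side's share when it proposes.
Hence (1 − 0.54·0.9)x = 400(1 − 0.54), i.e. 0.514·x = 184.
x ≈ 357.9767; the plaintiff's share is 400 − x ≈ 42.0233.

357.98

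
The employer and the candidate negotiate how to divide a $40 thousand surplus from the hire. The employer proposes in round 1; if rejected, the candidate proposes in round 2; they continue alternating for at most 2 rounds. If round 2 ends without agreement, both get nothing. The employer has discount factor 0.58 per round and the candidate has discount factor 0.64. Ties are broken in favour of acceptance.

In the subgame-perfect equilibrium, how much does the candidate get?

25.6

Round 2 (the candidate proposes): the employer will accept anything ≥ 0, so the candidate offers 0 and keeps 40.
Round 1 (the employer proposes): the candidate can get 40 next round, worth 0.64 × 40 = 25.6 now; the employer offers that and keeps 14.4.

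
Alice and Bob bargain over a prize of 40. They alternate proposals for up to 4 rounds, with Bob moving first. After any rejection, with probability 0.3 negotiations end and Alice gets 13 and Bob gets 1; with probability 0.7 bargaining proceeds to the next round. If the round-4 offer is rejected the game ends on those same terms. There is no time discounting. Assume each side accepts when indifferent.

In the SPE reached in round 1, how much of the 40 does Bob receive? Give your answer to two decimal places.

12.62

Round 4 (Alice proposes): Bob gets 1 if talks fail, so Alice offers 1 and keeps 39.
Round 3 (Bob proposes): rejecting gives Alice an expected 0.7 × 39 + 0.3 × 13 = 31.2; Bob offers that and keeps 8.8.
Round 2 (Alice proposes): rejecting gives Bob an expected 0.7 × 8.8 + 0.3 × 1 = 6.46. Alice offers 6.46 and keeps 40 − 6.46 = 33.54.
Round 1 (Bob proposes): rejecting gives Alice an expected 0.7 × 33.54 + 0.3 × 13 = 27.378; Bob offers that and keeps 12.622.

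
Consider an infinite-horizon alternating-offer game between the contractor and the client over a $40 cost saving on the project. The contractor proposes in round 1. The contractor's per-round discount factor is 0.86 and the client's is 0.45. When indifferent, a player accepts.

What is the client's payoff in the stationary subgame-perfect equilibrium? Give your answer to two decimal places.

4.11

Let x be the contractor's share when the contractor proposes and y be the client's share when the client proposes.
The client accepts iff offered ≥ 0.45·y, so x = 40 − 0.45y. Symmetrically y = 40 − 0.86x.
Substituting: x = 40 − 0.45(40 − 0.86x), giving x(1 − 0.86·0.45) = 40(1 − 0.45).
So x = 40 × 0.55 / 0.613 ≈ 35.8891, and the client receives 40 − x ≈ 4.1109.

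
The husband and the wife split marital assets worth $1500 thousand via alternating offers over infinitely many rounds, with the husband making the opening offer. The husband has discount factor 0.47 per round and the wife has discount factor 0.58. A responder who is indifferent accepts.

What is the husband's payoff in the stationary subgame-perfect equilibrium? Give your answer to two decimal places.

866.10

In a stationary SPE each proposer offers the other exactly their discounted continuation value.
If the husband keeps x when proposing and the wife keeps y when proposing, then x = 1500 − 0.58y and y = 1500 − 0.47x.
Solving: x = 1500(1 − 0.58) / (1 − 0.47·0.58) = 630 / 0.7274 ≈ 866.0984.
The wife gets 1500 − 866.0984 ≈ 633.9016.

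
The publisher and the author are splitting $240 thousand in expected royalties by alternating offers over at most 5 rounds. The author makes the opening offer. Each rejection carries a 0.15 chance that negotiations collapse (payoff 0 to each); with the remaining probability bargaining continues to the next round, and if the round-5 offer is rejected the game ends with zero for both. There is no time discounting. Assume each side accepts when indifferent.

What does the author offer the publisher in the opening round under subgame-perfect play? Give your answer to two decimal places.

52.71

By backward induction:
Round 5 (the author proposes): the publisher will accept anything ≥ 0, so the author offers 0 and keeps 240.
Round 4 (the publisher proposes): rejecting gives the author an expected 0.85 × 240 = 204. The publisher offers 204 and keeps 240 − 204 = 36.
Round 3 (the author proposes): rejecting gives the publisher an expected 0.85 × 36 = 30.6, so the author offers 30.6, keeping 209.4.
Round 2 (the publisher proposes): rejecting gives the author an expected 0.85 × 209.4 = 177.99. The publisher offers 177.99 and keeps 240 − 177.99 = 62.01.
Round 1 (the author proposes): rejecting gives the publisher an expected 0.85 × 62.01 = 52.7085. The author offers 52.7085 and keeps 240 − 52.7085 = 187.2915.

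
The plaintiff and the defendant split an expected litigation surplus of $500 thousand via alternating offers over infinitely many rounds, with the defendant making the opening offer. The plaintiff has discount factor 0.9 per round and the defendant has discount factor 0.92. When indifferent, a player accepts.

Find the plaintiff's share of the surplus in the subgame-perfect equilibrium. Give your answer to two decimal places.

209.30

In a stationary SPE each proposer offers the other exactly their discounted continuation value.
If the defendant keeps x when proposing and the plaintiff keeps y when proposing, then x = 500 − 0.9y and y = 500 − 0.92x.
Solving: x = 500(1 − 0.9) / (1 − 0.92·0.9) = 50 / 0.172 ≈ 290.6977.
The plaintiff gets 500 − 290.6977 ≈ 209.3023.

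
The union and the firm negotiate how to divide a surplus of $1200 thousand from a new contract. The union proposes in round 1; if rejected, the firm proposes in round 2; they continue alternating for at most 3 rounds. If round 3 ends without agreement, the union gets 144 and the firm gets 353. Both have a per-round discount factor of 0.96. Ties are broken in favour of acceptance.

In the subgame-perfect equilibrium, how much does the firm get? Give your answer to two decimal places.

By backward induction:
Round 3 (the union proposes): the firm gets 353 if talks fail, so the union offers 353 and keeps 847.
Round 2 (the firm proposes): the union can get 847 next round, worth 0.96 × 847 = 813.12 now. The firm offers 813.12 and keeps 1200 − 813.12 = 386.88.
Round 1 (the union proposes): the firm can get 386.88 next round, worth 0.96 × 386.88 = 371.4048 now, so the union offers 371.4048, keeping 828.5952.

371.40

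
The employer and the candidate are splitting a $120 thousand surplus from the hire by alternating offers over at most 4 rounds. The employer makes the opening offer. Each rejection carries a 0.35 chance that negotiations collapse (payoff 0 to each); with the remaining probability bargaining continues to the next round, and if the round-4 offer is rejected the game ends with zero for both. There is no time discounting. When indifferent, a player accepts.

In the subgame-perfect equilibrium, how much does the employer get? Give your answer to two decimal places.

59.75

Round 4 (the candidate proposes): rejection yields 0 for the employer; the candidate offers 0 and keeps 120.
Round 3 (the employer proposes): rejecting gives the candidate an expected 0.65 × 120 = 78; the employer offers that and keeps 42.
Round 2 (the candidate proposes): rejecting gives the employer an expected 0.65 × 42 = 27.3. The candidate offers 27.3 and keeps 120 − 27.3 = 92.7.
Round 1 (the employer proposes): rejecting gives the candidate an expected 0.65 × 92.7 = 60.255; the employer offers that and keeps 59.745.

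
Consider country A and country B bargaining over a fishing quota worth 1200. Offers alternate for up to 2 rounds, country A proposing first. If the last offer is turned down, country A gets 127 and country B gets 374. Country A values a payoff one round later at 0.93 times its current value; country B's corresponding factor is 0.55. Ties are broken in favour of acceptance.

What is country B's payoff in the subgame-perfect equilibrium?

Round 2 (country B proposes): country A gets 127 if talks fail, so country B offers 127 and keeps 1073.
Round 1 (country A proposes): country B can get 1073 next round, worth 0.55 × 1073 = 590.15 now; country A offers that and keeps 609.85.

590.15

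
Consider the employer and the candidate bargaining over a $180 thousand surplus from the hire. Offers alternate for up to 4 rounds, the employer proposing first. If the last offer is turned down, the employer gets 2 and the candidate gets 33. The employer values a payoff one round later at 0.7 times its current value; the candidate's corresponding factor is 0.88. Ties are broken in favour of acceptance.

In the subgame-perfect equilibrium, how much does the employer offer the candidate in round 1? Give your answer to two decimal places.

144.01

Round 4 (the candidate proposes): the employer gets 2 if talks fail, so the candidate offers 2 and keeps 178.
Round 3 (the employer proposes): the candidate can get 178 next round, worth 0.88 × 178 = 156.64 now, so the employer offers 156.64, keeping 23.36.
Round 2 (the candidate proposes): the employer can get 23.36 next round, worth 0.7 × 23.36 = 16.352 now. The candidate offers 16.352 and keeps 180 − 16.352 = 163.648.
Round 1 (the employer proposes): the candidate can get 163.648 next round, worth 0.88 × 163.648 = 144.01024 now, so the employer offers 144.01024, keeping 35.98976.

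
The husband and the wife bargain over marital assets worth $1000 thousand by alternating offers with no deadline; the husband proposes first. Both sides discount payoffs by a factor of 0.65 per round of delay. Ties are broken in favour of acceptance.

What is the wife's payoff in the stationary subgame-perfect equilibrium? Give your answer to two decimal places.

393.94

In a stationary SPE each proposer offers the other exactly their discounted continuation value.
If the husband keeps x when proposing and the wife keeps y when proposing, then x = 1000 − 0.65y and y = 1000 − 0.65x.
Solving: x = 1000(1 − 0.65) / (1 − 0.65·0.65) = 350 / 0.5775 ≈ 606.0606.
The wife gets 1000 − 606.0606 ≈ 393.9394.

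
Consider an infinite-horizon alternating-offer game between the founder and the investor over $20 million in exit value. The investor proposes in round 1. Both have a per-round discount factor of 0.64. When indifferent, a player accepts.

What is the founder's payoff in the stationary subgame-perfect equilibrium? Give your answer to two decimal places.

7.80

When the investor proposes, the founder accepts any offer worth at least 0.64 times what the founder would get by proposing next round; and vice versa.
This gives x = 20 − 0.64y and y = 20 − 0.64x, where x and y are each side's share when it proposes.
Hence (1 − 0.64·0.64)x = 20(1 − 0.64), i.e. 0.5904·x = 7.2.
x ≈ 12.1951; the founder's share is 20 − x ≈ 7.8049.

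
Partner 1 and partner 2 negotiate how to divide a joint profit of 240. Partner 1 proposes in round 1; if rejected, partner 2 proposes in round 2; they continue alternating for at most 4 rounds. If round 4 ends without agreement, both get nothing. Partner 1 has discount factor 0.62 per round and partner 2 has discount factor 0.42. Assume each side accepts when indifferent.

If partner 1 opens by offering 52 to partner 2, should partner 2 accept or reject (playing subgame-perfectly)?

Reject

Work out partner 2's continuation value if the offer is rejected.
Round 4 (partner 2 proposes): rejection yields 0 for partner 1; partner 2 offers 0 and keeps 240.
Round 3 (partner 1 proposes): partner 2 can get 240 next round, worth 0.42 × 240 = 100.8 now, so partner 1 offers 100.8, keeping 139.2.
Round 2 (partner 2 proposes): partner 1 can get 139.2 next round, worth 0.62 × 139.2 = 86.304 now; partner 2 offers that and keeps 153.696.
So by rejecting in round 1, partner 2 gets 153.696 next round, worth 0.42 × 153.696 = 64.55232 now.
Offer 52 < 64.55232, so partner 2 rejects.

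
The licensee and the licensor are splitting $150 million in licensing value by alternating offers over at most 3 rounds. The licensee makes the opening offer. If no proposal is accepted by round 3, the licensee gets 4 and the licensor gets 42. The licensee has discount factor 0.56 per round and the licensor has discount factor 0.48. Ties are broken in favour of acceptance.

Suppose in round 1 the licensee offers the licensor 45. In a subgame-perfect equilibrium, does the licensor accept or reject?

Accept

Round 3 (the licensee proposes): the licensor gets 42 if talks fail, so the licensee offers 42 and keeps 108.
Round 2 (the licensor proposes): the licensee can get 108 next round, worth 0.56 × 108 = 60.48 now. The licensor offers 60.48 and keeps 150 − 60.48 = 89.52.
So by rejecting in round 1, the licensor gets 89.52 next round, worth 0.48 × 89.52 = 42.9696 now.
Offer 45 ≥ 42.9696, so the licensor accepts.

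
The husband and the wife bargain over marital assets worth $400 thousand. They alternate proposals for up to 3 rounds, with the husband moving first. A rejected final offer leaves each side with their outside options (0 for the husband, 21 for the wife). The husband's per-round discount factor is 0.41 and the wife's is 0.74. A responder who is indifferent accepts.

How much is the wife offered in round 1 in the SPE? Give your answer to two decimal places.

181.01

Round 3 (the husband proposes): the wife gets 21 if talks fail, so the husband offers 21 and keeps 379.
Round 2 (the wife proposes): the husband can get 379 next round, worth 0.41 × 379 = 155.39 now; the wife offers that and keeps 244.61.
Round 1 (the husband proposes): the wife can get 244.61 next round, worth 0.74 × 244.61 = 181.0114 now, so the husband offers 181.0114, keeping 218.9886.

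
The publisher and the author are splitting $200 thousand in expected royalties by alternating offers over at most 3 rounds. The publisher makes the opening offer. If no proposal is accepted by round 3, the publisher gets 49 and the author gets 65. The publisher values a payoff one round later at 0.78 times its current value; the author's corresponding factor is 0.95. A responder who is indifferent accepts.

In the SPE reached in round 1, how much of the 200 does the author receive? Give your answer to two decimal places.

Work backward from the last round.
Round 3 (the publisher proposes): the author gets 65 if talks fail, so the publisher offers 65 and keeps 135.
Round 2 (the author proposes): the publisher can get 135 next round, worth 0.78 × 135 = 105.3 now. The author offers 105.3 and keeps 200 − 105.3 = 94.7.
Round 1 (the publisher proposes): the author can get 94.7 next round, worth 0.95 × 94.7 = 89.965 now; the publisher offers that and keeps 110.035.

89.97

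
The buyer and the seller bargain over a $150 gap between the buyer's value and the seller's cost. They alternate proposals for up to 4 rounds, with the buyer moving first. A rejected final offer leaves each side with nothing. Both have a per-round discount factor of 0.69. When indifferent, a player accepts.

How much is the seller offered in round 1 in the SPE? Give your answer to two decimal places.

Work backward from the last round.
Round 4 (the seller proposes): the buyer will accept anything ≥ 0, so the seller offers 0 and keeps 150.
Round 3 (the buyer proposes): the seller can get 150 next round, worth 0.69 × 150 = 103.5 now. The buyer offers 103.5 and keeps 150 − 103.5 = 46.5.
Round 2 (the seller proposes): the buyer can get 46.5 next round, worth 0.69 × 46.5 = 32.085 now. The seller offers 32.085 and keeps 150 − 32.085 = 117.915.
Round 1 (the buyer proposes): the seller can get 117.915 next round, worth 0.69 × 117.915 = 81.36135 now. The buyer offers 81.36135 and keeps 150 − 81.36135 = 68.63865.

81.36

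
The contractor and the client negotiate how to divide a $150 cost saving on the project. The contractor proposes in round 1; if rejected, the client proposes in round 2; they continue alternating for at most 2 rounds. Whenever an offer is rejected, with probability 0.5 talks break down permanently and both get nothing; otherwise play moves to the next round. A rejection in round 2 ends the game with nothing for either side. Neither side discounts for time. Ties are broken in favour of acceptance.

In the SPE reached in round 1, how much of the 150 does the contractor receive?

75

Round 2 (the client proposes): the contractor will accept anything ≥ 0, so the client offers 0 and keeps 150.
Round 1 (the contractor proposes): rejecting gives the client an expected 0.5 × 150 = 75. The contractor offers 75 and keeps 150 − 75 = 75.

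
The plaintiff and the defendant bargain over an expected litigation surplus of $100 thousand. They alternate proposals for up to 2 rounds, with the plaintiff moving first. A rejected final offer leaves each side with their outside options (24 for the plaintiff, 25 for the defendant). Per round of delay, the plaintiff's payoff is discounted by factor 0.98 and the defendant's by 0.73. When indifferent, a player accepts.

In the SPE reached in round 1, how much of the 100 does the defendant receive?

Round 2 (the defendant proposes): the plaintiff gets 24 if talks fail, so the defendant offers 24 and keeps 76.
Round 1 (the plaintiff proposes): the defendant can get 76 next round, worth 0.73 × 76 = 55.48 now. The plaintiff offers 55.48 and keeps 100 − 55.48 = 44.52.

55.48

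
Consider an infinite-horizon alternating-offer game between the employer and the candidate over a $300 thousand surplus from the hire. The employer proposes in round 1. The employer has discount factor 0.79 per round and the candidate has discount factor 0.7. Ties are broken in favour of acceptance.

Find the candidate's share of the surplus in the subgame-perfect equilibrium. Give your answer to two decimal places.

98.66

When the employer proposes, the candidate accepts any offer worth at least 0.7 times what the candidate would get by proposing next round; and vice versa.
This gives x = 300 − 0.7y and y = 300 − 0.79x, where x and y are each side's share when it proposes.
Hence (1 − 0.7·0.79)x = 300(1 − 0.7), i.e. 0.447·x = 90.
x ≈ 201.3423; the candidate's share is 300 − x ≈ 98.6577.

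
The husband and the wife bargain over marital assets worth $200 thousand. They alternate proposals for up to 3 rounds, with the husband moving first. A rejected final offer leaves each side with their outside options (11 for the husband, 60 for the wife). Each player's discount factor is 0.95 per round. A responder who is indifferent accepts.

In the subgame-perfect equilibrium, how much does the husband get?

136.35

Round 3 (the husband proposes): the wife gets 60 if talks fail, so the husband offers 60 and keeps 140.
Round 2 (the wife proposes): the husband can get 140 next round, worth 0.95 × 140 = 133 now; the wife offers that and keeps 67.
Round 1 (the husband proposes): the wife can get 67 next round, worth 0.95 × 67 = 63.65 now; the husband offers that and keeps 136.35.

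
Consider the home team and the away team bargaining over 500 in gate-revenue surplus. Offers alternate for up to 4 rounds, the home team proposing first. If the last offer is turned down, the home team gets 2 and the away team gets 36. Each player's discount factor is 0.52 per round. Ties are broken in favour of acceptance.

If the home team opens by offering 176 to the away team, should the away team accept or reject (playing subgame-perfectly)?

Round 4 (the away team proposes): the home team gets 2 if talks fail, so the away team offers 2 and keeps 498.
Round 3 (the home team proposes): the away team can get 498 next round, worth 0.52 × 498 = 258.96 now, so the home team offers 258.96, keeping 241.04.
Round 2 (the away team proposes): the home team can get 241.04 next round, worth 0.52 × 241.04 = 125.3408 now; the away team offers that and keeps 374.6592.
So by rejecting in round 1, the away team gets 374.6592 next round, worth 0.52 × 374.6592 = 194.822784 now.
Offer 176 < 194.822784, so the away team rejects.

Reject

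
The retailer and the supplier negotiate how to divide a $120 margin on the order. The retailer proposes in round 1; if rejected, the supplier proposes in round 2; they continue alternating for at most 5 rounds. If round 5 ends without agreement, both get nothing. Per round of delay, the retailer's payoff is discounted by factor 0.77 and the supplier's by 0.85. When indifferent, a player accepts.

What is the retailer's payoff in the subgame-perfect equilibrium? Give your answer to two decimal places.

81.19

Round 5 (the retailer proposes): the supplier will accept anything ≥ 0, so the retailer offers 0 and keeps 120.
Round 4 (the supplier proposes): the retailer can get 120 next round, worth 0.77 × 120 = 92.4 now; the supplier offers that and keeps 27.6.
Round 3 (the retailer proposes): the supplier can get 27.6 next round, worth 0.85 × 27.6 = 23.46 now; the retailer offers that and keeps 96.54.
Round 2 (the supplier proposes): the retailer can get 96.54 next round, worth 0.77 × 96.54 = 74.3358 now, so the supplier offers 74.3358, keeping 45.6642.
Round 1 (the retailer proposes): the supplier can get 45.6642 next round, worth 0.85 × 45.6642 = 38.81457 now, so the retailer offers 38.81457, keeping 81.18543.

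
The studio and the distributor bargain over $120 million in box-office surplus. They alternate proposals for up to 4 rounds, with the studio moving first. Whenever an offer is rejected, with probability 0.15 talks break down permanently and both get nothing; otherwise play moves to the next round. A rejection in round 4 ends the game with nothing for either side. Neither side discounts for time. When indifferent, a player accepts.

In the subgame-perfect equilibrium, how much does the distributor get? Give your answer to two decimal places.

89.00

By backward induction:
Round 4 (the distributor proposes): rejection yields 0 for the studio; the distributor offers 0 and keeps 120.
Round 3 (the studio proposes): rejecting gives the distributor an expected 0.85 × 120 = 102; the studio offers that and keeps 18.
Round 2 (the distributor proposes): rejecting gives the studio an expected 0.85 × 18 = 15.3. The distributor offers 15.3 and keeps 120 − 15.3 = 104.7.
Round 1 (the studio proposes): rejecting gives the distributor an expected 0.85 × 104.7 = 88.995; the studio offers that and keeps 31.005.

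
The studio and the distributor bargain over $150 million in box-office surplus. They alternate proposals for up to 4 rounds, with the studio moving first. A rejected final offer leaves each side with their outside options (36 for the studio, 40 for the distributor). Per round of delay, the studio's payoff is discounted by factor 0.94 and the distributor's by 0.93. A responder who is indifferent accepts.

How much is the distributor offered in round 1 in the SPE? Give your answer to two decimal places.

Round 4 (the distributor proposes): the studio gets 36 if talks fail, so the distributor offers 36 and keeps 114.
Round 3 (the studio proposes): the distributor can get 114 next round, worth 0.93 × 114 = 106.02 now; the studio offers that and keeps 43.98.
Round 2 (the distributor proposes): the studio can get 43.98 next round, worth 0.94 × 43.98 = 41.3412 now, so the distributor offers 41.3412, keeping 108.6588.
Round 1 (the studio proposes): the distributor can get 108.6588 next round, worth 0.93 × 108.6588 = 101.052684 now. The studio offers 101.052684 and keeps 150 − 101.052684 = 48.947316.

101.05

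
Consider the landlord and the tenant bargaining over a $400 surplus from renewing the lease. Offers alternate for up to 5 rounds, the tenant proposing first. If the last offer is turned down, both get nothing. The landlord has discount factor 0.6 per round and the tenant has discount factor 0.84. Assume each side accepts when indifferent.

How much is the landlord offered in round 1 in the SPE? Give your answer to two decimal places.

Round 5 (the tenant proposes): the landlord will accept anything ≥ 0, so the tenant offers 0 and keeps 400.
Round 4 (the landlord proposes): the tenant can get 400 next round, worth 0.84 × 400 = 336 now, so the landlord offers 336, keeping 64.
Round 3 (the tenant proposes): the landlord can get 64 next round, worth 0.6 × 64 = 38.4 now; the tenant offers that and keeps 361.6.
Round 2 (the landlord proposes): the tenant can get 361.6 next round, worth 0.84 × 361.6 = 303.744 now; the landlord offers that and keeps 96.256.
Round 1 (the tenant proposes): the landlord can get 96.256 next round, worth 0.6 × 96.256 = 57.7536 now; the tenant offers that and keeps 342.2464.

57.75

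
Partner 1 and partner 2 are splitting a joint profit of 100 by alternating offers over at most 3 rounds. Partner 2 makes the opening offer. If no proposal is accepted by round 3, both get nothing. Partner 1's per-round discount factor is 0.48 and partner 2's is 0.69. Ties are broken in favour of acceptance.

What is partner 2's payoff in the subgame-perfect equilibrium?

85.12

Round 3 (partner 2 proposes): rejection yields 0 for partner 1; partner 2 offers 0 and keeps 100.
Round 2 (partner 1 proposes): partner 2 can get 100 next round, worth 0.69 × 100 = 69 now. Partner 1 offers 69 and keeps 100 − 69 = 31.
Round 1 (partner 2 proposes): partner 1 can get 31 next round, worth 0.48 × 31 = 14.88 now. Partner 2 offers 14.88 and keeps 100 − 14.88 = 85.12.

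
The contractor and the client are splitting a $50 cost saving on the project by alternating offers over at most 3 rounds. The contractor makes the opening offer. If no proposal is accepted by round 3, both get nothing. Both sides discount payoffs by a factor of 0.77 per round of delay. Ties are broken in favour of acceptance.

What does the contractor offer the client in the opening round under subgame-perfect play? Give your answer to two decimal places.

Round 3 (the contractor proposes): the client will accept anything ≥ 0, so the contractor offers 0 and keeps 50.
Round 2 (the client proposes): the contractor can get 50 next round, worth 0.77 × 50 = 38.5 now; the client offers that and keeps 11.5.
Round 1 (the contractor proposes): the client can get 11.5 next round, worth 0.77 × 11.5 = 8.855 now. The contractor offers 8.855 and keeps 50 − 8.855 = 41.145.

8.86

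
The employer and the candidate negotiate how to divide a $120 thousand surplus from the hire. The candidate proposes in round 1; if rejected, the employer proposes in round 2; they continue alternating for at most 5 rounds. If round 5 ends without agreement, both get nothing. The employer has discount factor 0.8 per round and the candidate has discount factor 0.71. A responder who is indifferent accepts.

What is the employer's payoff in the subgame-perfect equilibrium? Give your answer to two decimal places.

Round 5 (the candidate proposes): rejection yields 0 for the employer; the candidate offers 0 and keeps 120.
Round 4 (the employer proposes): the candidate can get 120 next round, worth 0.71 × 120 = 85.2 now; the employer offers that and keeps 34.8.
Round 3 (the candidate proposes): the employer can get 34.8 next round, worth 0.8 × 34.8 = 27.84 now. The candidate offers 27.84 and keeps 120 − 27.84 = 92.16.
Round 2 (the employer proposes): the candidate can get 92.16 next round, worth 0.71 × 92.16 = 65.4336 now, so the employer offers 65.4336, keeping 54.5664.
Round 1 (the candidate proposes): the employer can get 54.5664 next round, worth 0.8 × 54.5664 = 43.65312 now; the candidate offers that and keeps 76.34688.

43.65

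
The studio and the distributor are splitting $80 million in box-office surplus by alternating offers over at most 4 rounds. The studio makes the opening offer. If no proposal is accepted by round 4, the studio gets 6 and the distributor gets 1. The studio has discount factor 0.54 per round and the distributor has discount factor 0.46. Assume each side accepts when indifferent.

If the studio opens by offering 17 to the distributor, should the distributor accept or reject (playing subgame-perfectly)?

Reject

Round 4 (the distributor proposes): the studio gets 6 if talks fail, so the distributor offers 6 and keeps 74.
Round 3 (the studio proposes): the distributor can get 74 next round, worth 0.46 × 74 = 34.04 now, so the studio offers 34.04, keeping 45.96.
Round 2 (the distributor proposes): the studio can get 45.96 next round, worth 0.54 × 45.96 = 24.8184 now; the distributor offers that and keeps 55.1816.
So by rejecting in round 1, the distributor gets 55.1816 next round, worth 0.46 × 55.1816 = 25.383536 now.
Offer 17 < 25.383536, so the distributor rejects.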